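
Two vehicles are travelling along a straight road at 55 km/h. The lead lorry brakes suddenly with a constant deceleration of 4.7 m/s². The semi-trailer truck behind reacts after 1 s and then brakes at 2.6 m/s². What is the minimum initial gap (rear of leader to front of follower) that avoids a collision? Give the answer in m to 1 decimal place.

Minimum gap ≈ 35.3 m

55 km/h ÷ 3.6 = 15.2778 m/s.
Leader travels v²/(2a_L) = 233.411 / 9.400 = 24.831 m before stopping.
Follower covers v·t_r = 15.2778 × 1 = 15.278 m while reacting, then v²/(2a_F) = 233.411 / 5.200 = 44.887 m while braking, for a total of 15.278 + 44.887 = 60.165 m.
Since a_F ≤ a_L and the follower starts braking later, the follower is never slower than the leader, so the closest approach is when both have stopped.
Minimum gap = 60.165 − 24.831 = 35.334 m.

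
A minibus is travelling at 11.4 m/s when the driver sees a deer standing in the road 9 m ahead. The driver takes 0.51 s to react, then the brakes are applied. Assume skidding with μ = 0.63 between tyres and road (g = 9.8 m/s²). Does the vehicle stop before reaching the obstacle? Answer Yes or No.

No

a = μg = 0.63 × 9.8 = 6.174 m/s².
Reaction distance = 11.4000 × 0.51 = 5.814 m.
Braking distance = v²/(2a) = 129.960 / 12.348 = 10.525 m.
Total stopping distance = 5.814 + 10.525 = 16.339 m, vs 9 m available — it cannot stop in time and overshoots by 16.339 − 9 = 7.339 m.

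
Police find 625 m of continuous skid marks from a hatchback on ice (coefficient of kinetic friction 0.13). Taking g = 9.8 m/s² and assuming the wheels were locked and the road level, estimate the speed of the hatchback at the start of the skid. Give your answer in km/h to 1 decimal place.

Initial speed ≈ 143.7 km/h

Deceleration a = μg = 0.13 × 9.8 = 1.274 m/s².
v = √(2a·d) = √(2 × 1.274 × 625) = √1592.500 = 39.9061 m/s.
= 39.9061 × 3.6 = 143.662 km/h.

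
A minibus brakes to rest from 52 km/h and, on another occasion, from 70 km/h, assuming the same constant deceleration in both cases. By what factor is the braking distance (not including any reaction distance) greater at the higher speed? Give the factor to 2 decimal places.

Braking distance d = v²/(2a), so with a fixed, d ∝ v².
Factor = (70/52)² = 1.3462² = 1.8123.

Factor ≈ 1.81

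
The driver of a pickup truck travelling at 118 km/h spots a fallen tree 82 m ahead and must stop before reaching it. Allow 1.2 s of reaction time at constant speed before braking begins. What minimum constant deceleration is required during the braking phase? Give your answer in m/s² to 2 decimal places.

118 km/h ÷ 3.6 = 32.7778 m/s.
Distance covered during reaction = 32.7778 × 1.2 = 39.333 m.
Distance available for braking: 82 − 39.333 = 42.667 m.
v² = 2a·d ⇒ a = v²/(2d) = 32.7778² / (2 × 42.667) = 1074.384 / 85.334 = 12.5903 m/s².

Required deceleration ≈ 12.59 m/s²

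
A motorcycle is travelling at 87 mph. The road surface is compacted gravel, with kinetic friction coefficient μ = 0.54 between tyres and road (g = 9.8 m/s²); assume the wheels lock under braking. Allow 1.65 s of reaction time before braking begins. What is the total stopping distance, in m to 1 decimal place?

Total stopping distance ≈ 207.1 m

87 mph × 0.44704 = 38.8925 m/s.
a = μg = 0.54 × 9.8 = 5.292 m/s².
Reaction distance = v·t_r = 38.8925 × 1.65 = 64.173 m.
Braking distance = v²/(2a) = 38.8925² / (2 × 5.292) = 1512.627 / 10.584 = 142.916 m.
Total = 64.173 + 142.916 = 207.089 m.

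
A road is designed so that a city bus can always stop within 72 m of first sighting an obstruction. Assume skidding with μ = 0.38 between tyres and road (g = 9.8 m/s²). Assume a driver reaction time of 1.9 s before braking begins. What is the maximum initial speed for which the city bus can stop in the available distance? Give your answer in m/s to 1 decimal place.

Maximum speed ≈ 17.1 m/s

a = μg = 0.38 × 9.8 = 3.724 m/s².
Stopping distance: v·t_r + v²/(2a) = 72 with t_r = 1.9 s and a = 3.724 m/s².
So v² + 14.151 v − 536.26 = 0.
Positive root: v = −a·t_r + √((a·t_r)² + 2a·d) = −7.076 + √(50.070 + 536.26) = 17.1383 m/s.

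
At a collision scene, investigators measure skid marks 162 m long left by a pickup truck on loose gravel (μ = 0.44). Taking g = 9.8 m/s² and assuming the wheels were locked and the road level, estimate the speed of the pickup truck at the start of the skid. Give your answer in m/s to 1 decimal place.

Initial speed ≈ 37.4 m/s

Deceleration a = μg = 0.44 × 9.8 = 4.312 m/s².
v = √(2a·d) = √(2 × 4.312 × 162) = √1397.088 = 37.3776 m/s.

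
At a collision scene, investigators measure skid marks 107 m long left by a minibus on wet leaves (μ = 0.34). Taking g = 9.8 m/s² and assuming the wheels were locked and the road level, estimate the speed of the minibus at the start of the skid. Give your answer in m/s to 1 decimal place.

Deceleration a = μg = 0.34 × 9.8 = 3.332 m/s².
v = √(2a·d) = √(2 × 3.332 × 107) = √713.048 = 26.7030 m/s.

Initial speed ≈ 26.7 m/s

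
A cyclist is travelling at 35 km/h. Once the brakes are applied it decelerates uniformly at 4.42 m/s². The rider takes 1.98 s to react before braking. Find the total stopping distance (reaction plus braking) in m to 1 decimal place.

35 km/h ÷ 3.6 = 9.7222 m/s.
Reaction distance = v·t_r = 9.7222 × 1.98 = 19.250 m.
Braking distance = v²/(2a) = 9.7222² / (2 × 4.420) = 94.521 / 8.840 = 10.692 m.
Total = 19.250 + 10.692 = 29.942 m.

Total stopping distance ≈ 29.9 m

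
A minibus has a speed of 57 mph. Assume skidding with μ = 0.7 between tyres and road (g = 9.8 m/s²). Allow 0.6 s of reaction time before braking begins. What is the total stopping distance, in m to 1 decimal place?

57 mph × 0.44704 = 25.4813 m/s.
a = μg = 0.7 × 9.8 = 6.860 m/s².
Reaction distance = v·t_r = 25.4813 × 0.6 = 15.289 m.
Braking distance = v²/(2a) = 25.4813² / (2 × 6.860) = 649.297 / 13.720 = 47.325 m.
Total = 15.289 + 47.325 = 62.614 m.

Total stopping distance ≈ 62.6 m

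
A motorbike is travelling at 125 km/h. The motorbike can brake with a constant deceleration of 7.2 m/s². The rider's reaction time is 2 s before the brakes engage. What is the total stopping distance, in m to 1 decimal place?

125 km/h ÷ 3.6 = 34.7222 m/s.
Reaction distance = v·t_r = 34.7222 × 2 = 69.444 m.
Braking distance = v²/(2a) = 34.7222² / (2 × 7.200) = 1205.631 / 14.400 = 83.724 m.
Total = 69.444 + 83.724 = 153.168 m.

Total stopping distance ≈ 153.2 m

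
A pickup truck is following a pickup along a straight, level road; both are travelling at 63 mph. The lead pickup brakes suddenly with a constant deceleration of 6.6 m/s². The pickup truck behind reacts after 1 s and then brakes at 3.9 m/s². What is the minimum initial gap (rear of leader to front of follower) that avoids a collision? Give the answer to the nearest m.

Minimum gap ≈ 70 m

63 mph × 0.44704 = 28.1635 m/s.
Leader travels v²/(2a_L) = 793.183 / 13.200 = 60.090 m before stopping.
Follower covers v·t_r = 28.1635 × 1 = 28.163 m while reacting, then v²/(2a_F) = 793.183 / 7.800 = 101.690 m while braking, for a total of 28.163 + 101.690 = 129.853 m.
Since a_F ≤ a_L and the follower starts braking later, the follower is never slower than the leader, so the closest approach is when both have stopped.
Minimum gap = 129.853 − 60.090 = 69.763 m.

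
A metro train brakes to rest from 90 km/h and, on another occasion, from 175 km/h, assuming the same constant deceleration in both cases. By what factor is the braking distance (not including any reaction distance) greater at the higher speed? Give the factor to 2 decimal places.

Factor ≈ 3.78

Braking distance d = v²/(2a), so with a fixed, d ∝ v².
Factor = (175/90)² = 1.9444² = 3.7807.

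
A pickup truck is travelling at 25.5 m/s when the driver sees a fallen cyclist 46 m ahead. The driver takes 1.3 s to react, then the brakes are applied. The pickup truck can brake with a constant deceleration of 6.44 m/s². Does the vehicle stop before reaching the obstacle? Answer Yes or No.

Reaction distance = 25.5000 × 1.3 = 33.150 m.
Braking distance = v²/(2a) = 650.250 / 12.880 = 50.485 m.
Total stopping distance = 33.150 + 50.485 = 83.635 m, vs 46 m available — it cannot stop in time and overshoots by 83.635 − 46 = 37.635 m.

No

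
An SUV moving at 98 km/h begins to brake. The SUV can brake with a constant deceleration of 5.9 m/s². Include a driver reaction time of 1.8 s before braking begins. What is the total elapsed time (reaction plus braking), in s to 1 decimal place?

Total time ≈ 6.4 s

98 km/h ÷ 3.6 = 27.2222 m/s.
Braking time = v/a = 27.2222 / 5.900 = 4.614 s.
Total = 1.8 + 4.614 = 6.414 s.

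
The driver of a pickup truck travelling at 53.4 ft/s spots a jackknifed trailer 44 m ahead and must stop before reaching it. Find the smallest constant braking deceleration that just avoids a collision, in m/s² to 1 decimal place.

Required deceleration ≈ 3.0 m/s²

53.4 ft/s × 0.3048 = 16.2763 m/s.
v² = 2a·d ⇒ a = v²/(2d) = 16.2763² / (2 × 44.000) = 264.918 / 88.000 = 3.0104 m/s².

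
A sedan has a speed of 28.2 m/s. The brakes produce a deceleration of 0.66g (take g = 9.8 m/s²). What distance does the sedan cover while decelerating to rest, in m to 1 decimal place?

Braking distance ≈ 61.5 m

a = 0.66 × 9.8 = 6.468 m/s².
Braking distance = v²/(2a) = 28.2000² / (2 × 6.468) = 795.240 / 12.936 = 61.475 m.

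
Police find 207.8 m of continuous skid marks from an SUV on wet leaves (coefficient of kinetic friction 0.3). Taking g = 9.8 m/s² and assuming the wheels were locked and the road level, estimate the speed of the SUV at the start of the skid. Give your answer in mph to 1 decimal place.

Deceleration a = μg = 0.3 × 9.8 = 2.940 m/s².
v = √(2a·d) = √(2 × 2.940 × 207.8) = √1221.864 = 34.9552 m/s.
= 34.9552 ÷ 0.44704 = 78.193 mph.

Initial speed ≈ 78.2 mph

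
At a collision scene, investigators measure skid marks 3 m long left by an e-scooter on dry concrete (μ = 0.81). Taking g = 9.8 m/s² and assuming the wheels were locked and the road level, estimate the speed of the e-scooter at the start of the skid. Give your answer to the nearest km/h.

Deceleration a = μg = 0.81 × 9.8 = 7.938 m/s².
v = √(2a·d) = √(2 × 7.938 × 3) = √47.628 = 6.9013 m/s.
= 6.9013 × 3.6 = 24.845 km/h.

Initial speed ≈ 25 km/h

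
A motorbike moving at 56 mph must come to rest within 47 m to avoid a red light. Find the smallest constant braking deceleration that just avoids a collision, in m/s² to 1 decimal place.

Required deceleration ≈ 6.7 m/s²

56 mph × 0.44704 = 25.0342 m/s.
v² = 2a·d ⇒ a = v²/(2d) = 25.0342² / (2 × 47.000) = 626.711 / 94.000 = 6.6671 m/s².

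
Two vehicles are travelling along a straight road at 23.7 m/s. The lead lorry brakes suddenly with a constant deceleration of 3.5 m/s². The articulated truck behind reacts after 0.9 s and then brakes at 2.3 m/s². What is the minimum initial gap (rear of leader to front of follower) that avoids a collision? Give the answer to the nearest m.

Leader travels v²/(2a_L) = 561.690 / 7.000 = 80.241 m before stopping.
Follower covers v·t_r = 23.7000 × 0.9 = 21.330 m while reacting, then v²/(2a_F) = 561.690 / 4.600 = 122.107 m while braking, for a total of 21.330 + 122.107 = 143.437 m.
Since a_F ≤ a_L and the follower starts braking later, the follower is never slower than the leader, so the closest approach is when both have stopped.
Minimum gap = 143.437 − 80.241 = 63.196 m.

Minimum gap ≈ 63 m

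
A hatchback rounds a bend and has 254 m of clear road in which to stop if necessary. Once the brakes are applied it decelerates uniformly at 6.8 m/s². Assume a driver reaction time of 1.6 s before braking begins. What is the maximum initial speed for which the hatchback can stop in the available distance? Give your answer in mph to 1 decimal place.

Maximum speed ≈ 109.4 mph

Stopping distance: v·t_r + v²/(2a) = 254 with t_r = 1.6 s and a = 6.800 m/s².
So v² + 21.760 v − 3454.40 = 0.
Positive root: v = −a·t_r + √((a·t_r)² + 2a·d) = −10.880 + √(118.374 + 3454.40) = 48.8927 m/s.
48.8927 m/s ÷ 0.44704 = 109.370 mph.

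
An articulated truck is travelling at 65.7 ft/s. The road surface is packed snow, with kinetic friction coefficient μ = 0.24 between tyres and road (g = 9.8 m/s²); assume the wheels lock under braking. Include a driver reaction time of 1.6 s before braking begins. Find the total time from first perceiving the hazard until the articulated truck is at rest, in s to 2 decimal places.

65.7 ft/s × 0.3048 = 20.0254 m/s.
a = μg = 0.24 × 9.8 = 2.352 m/s².
Braking time = v/a = 20.0254 / 2.352 = 8.514 s.
Total = 1.6 + 8.514 = 10.114 s.

Total time ≈ 10.11 s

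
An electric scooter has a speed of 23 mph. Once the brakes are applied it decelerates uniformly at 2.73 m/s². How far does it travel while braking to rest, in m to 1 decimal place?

Braking distance ≈ 19.4 m

23 mph × 0.44704 = 10.2819 m/s.
Braking distance = v²/(2a) = 10.2819² / (2 × 2.730) = 105.717 / 5.460 = 19.362 m.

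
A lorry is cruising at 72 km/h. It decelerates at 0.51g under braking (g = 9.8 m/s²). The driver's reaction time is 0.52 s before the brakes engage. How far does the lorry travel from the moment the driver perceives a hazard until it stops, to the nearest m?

Total stopping distance ≈ 50 m

72 km/h ÷ 3.6 = 20.0000 m/s.
a = 0.51 × 9.8 = 4.998 m/s².
Reaction distance = v·t_r = 20.0000 × 0.52 = 10.400 m.
Braking distance = v²/(2a) = 20.0000² / (2 × 4.998) = 400.000 / 9.996 = 40.016 m.
Total = 10.400 + 40.016 = 50.416 m.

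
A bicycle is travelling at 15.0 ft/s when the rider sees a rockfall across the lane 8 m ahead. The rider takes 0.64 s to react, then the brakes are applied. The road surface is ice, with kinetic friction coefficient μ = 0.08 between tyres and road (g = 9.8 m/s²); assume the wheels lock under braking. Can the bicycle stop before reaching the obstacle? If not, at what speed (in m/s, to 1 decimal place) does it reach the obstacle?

15 ft/s × 0.3048 = 4.5720 m/s.
a = μg = 0.08 × 9.8 = 0.784 m/s².
Reaction distance = 4.5720 × 0.64 = 2.926 m.
Braking distance needed to stop: v²/(2a) = 20.903 / 1.568 = 13.331 m, so total needed = 2.926 + 13.331 = 16.257 m > 8 m — it cannot stop.
Distance remaining when braking begins: 8 − 2.926 = 5.074 m.
v² = v₀² − 2a·d = 20.903 − 2 × 0.784 × 5.074 = 12.947 m²/s².
v = √12.947 = 3.598 m/s.

No — it strikes the obstacle at 3.6 m/s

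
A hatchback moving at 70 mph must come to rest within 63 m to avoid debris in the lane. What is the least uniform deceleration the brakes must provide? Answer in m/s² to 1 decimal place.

70 mph × 0.44704 = 31.2928 m/s.
v² = 2a·d ⇒ a = v²/(2d) = 31.2928² / (2 × 63.000) = 979.239 / 126.000 = 7.7717 m/s².

Required deceleration ≈ 7.8 m/s²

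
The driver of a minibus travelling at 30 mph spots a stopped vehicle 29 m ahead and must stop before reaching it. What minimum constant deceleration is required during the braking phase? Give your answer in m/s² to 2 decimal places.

Required deceleration ≈ 3.10 m/s²

30 mph × 0.44704 = 13.4112 m/s.
v² = 2a·d ⇒ a = v²/(2d) = 13.4112² / (2 × 29.000) = 179.860 / 58.000 = 3.1010 m/s².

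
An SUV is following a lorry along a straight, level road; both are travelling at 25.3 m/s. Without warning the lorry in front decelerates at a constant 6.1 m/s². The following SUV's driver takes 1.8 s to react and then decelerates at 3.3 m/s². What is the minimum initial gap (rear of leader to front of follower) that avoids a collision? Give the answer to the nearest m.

Leader travels v²/(2a_L) = 640.090 / 12.200 = 52.466 m before stopping.
Follower covers v·t_r = 25.3000 × 1.8 = 45.540 m while reacting, then v²/(2a_F) = 640.090 / 6.600 = 96.983 m while braking, for a total of 45.540 + 96.983 = 142.523 m.
Since a_F ≤ a_L and the follower starts braking later, the follower is never slower than the leader, so the closest approach is when both have stopped.
Minimum gap = 142.523 − 52.466 = 90.057 m.

Minimum gap ≈ 90 m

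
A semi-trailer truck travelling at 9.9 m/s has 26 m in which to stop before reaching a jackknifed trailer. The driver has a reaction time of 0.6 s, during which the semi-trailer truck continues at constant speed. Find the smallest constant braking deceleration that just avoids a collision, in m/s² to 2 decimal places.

Distance covered during reaction = 9.9000 × 0.6 = 5.940 m.
Distance available for braking: 26 − 5.940 = 20.060 m.
v² = 2a·d ⇒ a = v²/(2d) = 9.9000² / (2 × 20.060) = 98.010 / 40.120 = 2.4429 m/s².

Required deceleration ≈ 2.44 m/s²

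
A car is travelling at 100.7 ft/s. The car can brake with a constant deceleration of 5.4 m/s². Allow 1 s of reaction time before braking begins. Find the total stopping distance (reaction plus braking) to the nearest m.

Total stopping distance ≈ 118 m

100.7 ft/s × 0.3048 = 30.6934 m/s.
Reaction distance = v·t_r = 30.6934 × 1 = 30.693 m.
Braking distance = v²/(2a) = 30.6934² / (2 × 5.400) = 942.085 / 10.800 = 87.230 m.
Total = 30.693 + 87.230 = 117.923 m.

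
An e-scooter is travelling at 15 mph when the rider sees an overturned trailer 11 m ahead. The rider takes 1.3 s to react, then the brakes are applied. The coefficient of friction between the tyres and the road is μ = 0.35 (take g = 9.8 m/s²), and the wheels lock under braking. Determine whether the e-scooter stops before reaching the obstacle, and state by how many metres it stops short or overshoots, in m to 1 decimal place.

15 mph × 0.44704 = 6.7056 m/s.
a = μg = 0.35 × 9.8 = 3.430 m/s².
Reaction distance = 6.7056 × 1.3 = 8.717 m.
Braking distance = v²/(2a) = 44.965 / 6.860 = 6.555 m.
Total stopping distance = 8.717 + 6.555 = 15.272 m, vs 11 m available — it cannot stop in time and overshoots by 15.272 − 11 = 4.272 m.

No — it overshoots by 4.3 m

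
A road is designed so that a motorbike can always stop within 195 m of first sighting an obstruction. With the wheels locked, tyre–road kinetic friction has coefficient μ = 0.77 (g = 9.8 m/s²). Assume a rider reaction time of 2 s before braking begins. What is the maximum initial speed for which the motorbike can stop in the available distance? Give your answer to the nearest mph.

Maximum speed ≈ 92 mph

a = μg = 0.77 × 9.8 = 7.546 m/s².
Stopping distance: v·t_r + v²/(2a) = 195 with t_r = 2 s and a = 7.546 m/s².
So v² + 30.184 v − 2942.94 = 0.
Positive root: v = −a·t_r + √((a·t_r)² + 2a·d) = −15.092 + √(227.768 + 2942.94) = 41.2170 m/s.
41.2170 m/s ÷ 0.44704 = 92.200 mph.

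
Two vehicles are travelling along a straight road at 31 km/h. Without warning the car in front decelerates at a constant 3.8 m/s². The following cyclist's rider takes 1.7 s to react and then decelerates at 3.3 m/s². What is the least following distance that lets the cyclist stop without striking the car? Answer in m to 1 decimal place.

Minimum gap ≈ 16.1 m

31 km/h ÷ 3.6 = 8.6111 m/s.
Leader travels v²/(2a_L) = 74.151 / 7.600 = 9.757 m before stopping.
Follower covers v·t_r = 8.6111 × 1.7 = 14.639 m while reacting, then v²/(2a_F) = 74.151 / 6.600 = 11.235 m while braking, for a total of 14.639 + 11.235 = 25.874 m.
Since a_F ≤ a_L and the follower starts braking later, the follower is never slower than the leader, so the closest approach is when both have stopped.
Minimum gap = 25.874 − 9.757 = 16.117 m.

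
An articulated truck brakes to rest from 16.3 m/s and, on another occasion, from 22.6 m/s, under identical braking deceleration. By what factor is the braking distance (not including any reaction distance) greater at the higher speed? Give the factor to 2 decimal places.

Factor ≈ 1.92

Braking distance d = v²/(2a), so with a fixed, d ∝ v².
Factor = (22.6/16.3)² = 1.3865² = 1.9224.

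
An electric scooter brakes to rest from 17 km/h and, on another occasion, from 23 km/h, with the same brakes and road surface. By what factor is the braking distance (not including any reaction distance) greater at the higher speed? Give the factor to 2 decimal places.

Factor ≈ 1.83

Braking distance d = v²/(2a), so with a fixed, d ∝ v².
Factor = (23/17)² = 1.3529² = 1.8303.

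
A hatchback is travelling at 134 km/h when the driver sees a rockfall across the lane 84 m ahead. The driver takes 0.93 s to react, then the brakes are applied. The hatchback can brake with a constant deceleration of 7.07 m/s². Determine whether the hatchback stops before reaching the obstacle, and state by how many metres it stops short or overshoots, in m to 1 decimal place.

134 km/h ÷ 3.6 = 37.2222 m/s.
Reaction distance = 37.2222 × 0.93 = 34.617 m.
Braking distance = v²/(2a) = 1385.492 / 14.140 = 97.984 m.
Total stopping distance = 34.617 + 97.984 = 132.601 m, vs 84 m available — it cannot stop in time and overshoots by 132.601 − 84 = 48.601 m.

No — it overshoots by 48.6 m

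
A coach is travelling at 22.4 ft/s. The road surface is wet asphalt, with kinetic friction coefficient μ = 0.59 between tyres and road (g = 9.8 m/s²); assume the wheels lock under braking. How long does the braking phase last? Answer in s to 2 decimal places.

22.4 ft/s × 0.3048 = 6.8275 m/s.
a = μg = 0.59 × 9.8 = 5.782 m/s².
Braking time = v/a = 6.8275 / 5.782 = 1.181 s.

Braking time ≈ 1.18 s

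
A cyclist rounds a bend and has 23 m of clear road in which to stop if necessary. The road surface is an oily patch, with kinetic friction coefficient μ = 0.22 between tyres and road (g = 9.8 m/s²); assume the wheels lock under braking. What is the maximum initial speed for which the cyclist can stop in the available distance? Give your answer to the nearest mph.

Maximum speed ≈ 22 mph

a = μg = 0.22 × 9.8 = 2.156 m/s².
v²/(2a) = d ⇒ v = √(2 × 2.156 × 23) = √99.18 = 9.9589 m/s.
9.9589 m/s ÷ 0.44704 = 22.277 mph.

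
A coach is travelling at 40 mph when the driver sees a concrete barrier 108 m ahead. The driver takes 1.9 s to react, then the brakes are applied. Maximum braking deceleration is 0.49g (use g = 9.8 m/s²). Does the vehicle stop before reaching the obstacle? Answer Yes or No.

Yes

40 mph × 0.44704 = 17.8816 m/s.
a = 0.49 × 9.8 = 4.802 m/s².
Reaction distance = 17.8816 × 1.9 = 33.975 m.
Braking distance = v²/(2a) = 319.752 / 9.604 = 33.294 m.
Total stopping distance = 33.975 + 33.294 = 67.269 m, vs 108 m available — it stops with 108 − 67.269 = 40.731 m to spare.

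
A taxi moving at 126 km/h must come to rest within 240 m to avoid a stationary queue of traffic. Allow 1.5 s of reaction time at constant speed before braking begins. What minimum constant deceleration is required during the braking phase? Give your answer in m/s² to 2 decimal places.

Required deceleration ≈ 3.27 m/s²

126 km/h ÷ 3.6 = 35.0000 m/s.
Distance covered during reaction = 35.0000 × 1.5 = 52.500 m.
Distance available for braking: 240 − 52.500 = 187.500 m.
v² = 2a·d ⇒ a = v²/(2d) = 35.0000² / (2 × 187.500) = 1225.000 / 375.000 = 3.2667 m/s².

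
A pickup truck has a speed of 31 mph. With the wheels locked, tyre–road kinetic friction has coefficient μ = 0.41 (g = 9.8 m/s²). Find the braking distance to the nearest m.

31 mph × 0.44704 = 13.8582 m/s.
a = μg = 0.41 × 9.8 = 4.018 m/s².
Braking distance = v²/(2a) = 13.8582² / (2 × 4.018) = 192.050 / 8.036 = 23.899 m.

Braking distance ≈ 24 m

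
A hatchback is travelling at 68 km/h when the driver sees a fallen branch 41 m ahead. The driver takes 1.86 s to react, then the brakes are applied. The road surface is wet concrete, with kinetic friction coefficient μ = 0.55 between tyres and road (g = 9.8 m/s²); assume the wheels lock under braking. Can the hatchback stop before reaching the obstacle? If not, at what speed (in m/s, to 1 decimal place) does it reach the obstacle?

68 km/h ÷ 3.6 = 18.8889 m/s.
a = μg = 0.55 × 9.8 = 5.390 m/s².
Reaction distance = 18.8889 × 1.86 = 35.133 m.
Braking distance needed to stop: v²/(2a) = 356.791 / 10.780 = 33.097 m, so total needed = 35.133 + 33.097 = 68.230 m > 41 m — it cannot stop.
Distance remaining when braking begins: 41 − 35.133 = 5.867 m.
v² = v₀² − 2a·d = 356.791 − 2 × 5.390 × 5.867 = 293.545 m²/s².
v = √293.545 = 17.133 m/s.

No — it strikes the obstacle at 17.1 m/s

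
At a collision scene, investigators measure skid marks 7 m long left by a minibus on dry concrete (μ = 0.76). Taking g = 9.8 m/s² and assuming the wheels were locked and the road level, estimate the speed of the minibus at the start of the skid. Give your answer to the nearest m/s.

Initial speed ≈ 10 m/s

Deceleration a = μg = 0.76 × 9.8 = 7.448 m/s².
v = √(2a·d) = √(2 × 7.448 × 7) = √104.272 = 10.2114 m/s.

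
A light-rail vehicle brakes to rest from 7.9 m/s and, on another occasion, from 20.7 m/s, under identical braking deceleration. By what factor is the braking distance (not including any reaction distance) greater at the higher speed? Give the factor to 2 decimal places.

Factor ≈ 6.87

Braking distance d = v²/(2a), so with a fixed, d ∝ v².
Factor = (20.7/7.9)² = 2.6203² = 6.8660.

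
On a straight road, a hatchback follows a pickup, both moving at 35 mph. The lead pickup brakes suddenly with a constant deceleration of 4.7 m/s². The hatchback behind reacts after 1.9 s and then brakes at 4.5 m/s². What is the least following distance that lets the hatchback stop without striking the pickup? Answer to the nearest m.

Minimum gap ≈ 31 m

35 mph × 0.44704 = 15.6464 m/s.
Leader travels v²/(2a_L) = 244.810 / 9.400 = 26.044 m before stopping.
Follower covers v·t_r = 15.6464 × 1.9 = 29.728 m while reacting, then v²/(2a_F) = 244.810 / 9.000 = 27.201 m while braking, for a total of 29.728 + 27.201 = 56.929 m.
Since a_F ≤ a_L and the follower starts braking later, the follower is never slower than the leader, so the closest approach is when both have stopped.
Minimum gap = 56.929 − 26.044 = 30.885 m.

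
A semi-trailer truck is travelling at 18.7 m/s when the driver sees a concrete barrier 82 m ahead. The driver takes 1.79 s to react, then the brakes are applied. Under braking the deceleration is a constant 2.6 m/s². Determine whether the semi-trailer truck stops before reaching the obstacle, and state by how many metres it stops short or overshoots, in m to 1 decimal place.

No — it overshoots by 18.7 m

Reaction distance = 18.7000 × 1.79 = 33.473 m.
Braking distance = v²/(2a) = 349.690 / 5.200 = 67.248 m.
Total stopping distance = 33.473 + 67.248 = 100.721 m, vs 82 m available — it cannot stop in time and overshoots by 100.721 − 82 = 18.721 m.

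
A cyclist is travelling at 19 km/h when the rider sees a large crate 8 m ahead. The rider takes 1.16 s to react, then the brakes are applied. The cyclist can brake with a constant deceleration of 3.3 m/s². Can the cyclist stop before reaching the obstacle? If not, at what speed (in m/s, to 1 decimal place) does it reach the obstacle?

19 km/h ÷ 3.6 = 5.2778 m/s.
Reaction distance = 5.2778 × 1.16 = 6.122 m.
Braking distance needed to stop: v²/(2a) = 27.855 / 6.600 = 4.220 m, so total needed = 6.122 + 4.220 = 10.342 m > 8 m — it cannot stop.
Distance remaining when braking begins: 8 − 6.122 = 1.878 m.
v² = v₀² − 2a·d = 27.855 − 2 × 3.300 × 1.878 = 15.460 m²/s².
v = √15.460 = 3.932 m/s.

No — it strikes the obstacle at 3.9 m/s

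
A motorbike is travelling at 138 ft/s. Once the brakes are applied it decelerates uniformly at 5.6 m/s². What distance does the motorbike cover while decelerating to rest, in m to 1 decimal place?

Braking distance ≈ 158.0 m

138 ft/s × 0.3048 = 42.0624 m/s.
Braking distance = v²/(2a) = 42.0624² / (2 × 5.600) = 1769.245 / 11.200 = 157.968 m.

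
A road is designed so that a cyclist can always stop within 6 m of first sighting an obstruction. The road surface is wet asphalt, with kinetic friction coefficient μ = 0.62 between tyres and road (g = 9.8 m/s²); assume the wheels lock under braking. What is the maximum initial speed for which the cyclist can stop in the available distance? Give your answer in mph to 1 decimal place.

Maximum speed ≈ 19.1 mph

a = μg = 0.62 × 9.8 = 6.076 m/s².
v²/(2a) = d ⇒ v = √(2 × 6.076 × 6) = √72.91 = 8.5387 m/s.
8.5387 m/s ÷ 0.44704 = 19.101 mph.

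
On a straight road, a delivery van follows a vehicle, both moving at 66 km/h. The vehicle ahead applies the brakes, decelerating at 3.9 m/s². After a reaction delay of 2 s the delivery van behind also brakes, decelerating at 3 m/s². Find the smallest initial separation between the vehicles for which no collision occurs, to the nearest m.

Minimum gap ≈ 50 m

66 km/h ÷ 3.6 = 18.3333 m/s.
Leader travels v²/(2a_L) = 336.110 / 7.800 = 43.091 m before stopping.
Follower covers v·t_r = 18.3333 × 2 = 36.667 m while reacting, then v²/(2a_F) = 336.110 / 6.000 = 56.018 m while braking, for a total of 36.667 + 56.018 = 92.685 m.
Since a_F ≤ a_L and the follower starts braking later, the follower is never slower than the leader, so the closest approach is when both have stopped.
Minimum gap = 92.685 − 43.091 = 49.594 m.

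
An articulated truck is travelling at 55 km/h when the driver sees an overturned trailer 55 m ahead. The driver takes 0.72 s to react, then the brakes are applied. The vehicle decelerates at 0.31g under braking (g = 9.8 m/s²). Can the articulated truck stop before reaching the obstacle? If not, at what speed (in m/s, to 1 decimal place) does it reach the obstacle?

55 km/h ÷ 3.6 = 15.2778 m/s.
a = 0.31 × 9.8 = 3.038 m/s².
Reaction distance = 15.2778 × 0.72 = 11.000 m.
Braking distance = v²/(2a) = 233.411 / 6.076 = 38.415 m.
Total stopping distance = 11.000 + 38.415 = 49.415 m, vs 55 m available — it stops with 55 − 49.415 = 5.585 m to spare.

Yes — it stops about 5.6 m short of the obstacle, so it never reaches it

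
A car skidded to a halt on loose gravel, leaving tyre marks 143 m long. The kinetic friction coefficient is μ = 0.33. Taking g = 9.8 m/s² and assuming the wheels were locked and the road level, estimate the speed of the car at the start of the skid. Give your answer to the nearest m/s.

Deceleration a = μg = 0.33 × 9.8 = 3.234 m/s².
v = √(2a·d) = √(2 × 3.234 × 143) = √924.924 = 30.4126 m/s.

Initial speed ≈ 30 m/s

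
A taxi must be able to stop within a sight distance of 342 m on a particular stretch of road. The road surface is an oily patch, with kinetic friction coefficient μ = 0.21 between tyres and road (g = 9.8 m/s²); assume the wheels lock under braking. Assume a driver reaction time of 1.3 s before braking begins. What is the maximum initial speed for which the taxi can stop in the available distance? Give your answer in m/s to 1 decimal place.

Maximum speed ≈ 34.9 m/s

a = μg = 0.21 × 9.8 = 2.058 m/s².
Stopping distance: v·t_r + v²/(2a) = 342 with t_r = 1.3 s and a = 2.058 m/s².
So v² + 5.351 v − 1407.67 = 0.
Positive root: v = −a·t_r + √((a·t_r)² + 2a·d) = −2.675 + √(7.156 + 1407.67) = 34.9392 m/s.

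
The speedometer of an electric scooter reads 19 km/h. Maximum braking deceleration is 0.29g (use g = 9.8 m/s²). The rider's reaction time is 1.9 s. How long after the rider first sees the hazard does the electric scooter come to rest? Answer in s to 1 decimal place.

Total time ≈ 3.8 s

19 km/h ÷ 3.6 = 5.2778 m/s.
a = 0.29 × 9.8 = 2.842 m/s².
Braking time = v/a = 5.2778 / 2.842 = 1.857 s.
Total = 1.9 + 1.857 = 3.757 s.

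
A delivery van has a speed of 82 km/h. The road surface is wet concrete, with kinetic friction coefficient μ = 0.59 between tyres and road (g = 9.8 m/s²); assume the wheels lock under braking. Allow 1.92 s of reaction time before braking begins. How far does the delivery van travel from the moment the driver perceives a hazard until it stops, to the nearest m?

82 km/h ÷ 3.6 = 22.7778 m/s.
a = μg = 0.59 × 9.8 = 5.782 m/s².
Reaction distance = v·t_r = 22.7778 × 1.92 = 43.733 m.
Braking distance = v²/(2a) = 22.7778² / (2 × 5.782) = 518.828 / 11.564 = 44.866 m.
Total = 43.733 + 44.866 = 88.599 m.

Total stopping distance ≈ 89 m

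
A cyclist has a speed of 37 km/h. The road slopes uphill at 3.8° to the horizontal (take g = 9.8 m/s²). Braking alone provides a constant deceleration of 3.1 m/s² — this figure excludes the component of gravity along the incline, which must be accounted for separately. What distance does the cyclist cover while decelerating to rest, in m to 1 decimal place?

37 km/h ÷ 3.6 = 10.2778 m/s.
Gravity along the uphill slope adds to the braking deceleration: a_eff = 3.100 + 9.8·sin 3.8° = 3.100 + 0.649 = 3.749 m/s².
Braking distance = v²/(2a) = 10.2778² / (2 × 3.749) = 105.633 / 7.498 = 14.088 m.

Braking distance ≈ 14.1 m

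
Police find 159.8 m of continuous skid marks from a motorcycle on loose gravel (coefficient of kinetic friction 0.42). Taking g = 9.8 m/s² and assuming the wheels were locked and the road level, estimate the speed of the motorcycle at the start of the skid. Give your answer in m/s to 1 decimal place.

Initial speed ≈ 36.3 m/s

Deceleration a = μg = 0.42 × 9.8 = 4.116 m/s².
v = √(2a·d) = √(2 × 4.116 × 159.8) = √1315.474 = 36.2695 m/s.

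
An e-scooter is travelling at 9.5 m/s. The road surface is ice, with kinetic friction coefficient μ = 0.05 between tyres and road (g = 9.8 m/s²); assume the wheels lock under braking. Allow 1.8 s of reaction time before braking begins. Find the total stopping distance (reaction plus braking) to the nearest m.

Total stopping distance ≈ 109 m

a = μg = 0.05 × 9.8 = 0.490 m/s².
Reaction distance = v·t_r = 9.5000 × 1.8 = 17.100 m.
Braking distance = v²/(2a) = 9.5000² / (2 × 0.490) = 90.250 / 0.980 = 92.092 m.
Total = 17.100 + 92.092 = 109.192 m.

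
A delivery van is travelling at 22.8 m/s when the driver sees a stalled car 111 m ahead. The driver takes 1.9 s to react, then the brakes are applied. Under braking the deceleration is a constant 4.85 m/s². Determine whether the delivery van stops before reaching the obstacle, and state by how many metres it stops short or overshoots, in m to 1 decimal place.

Yes — it stops 14.1 m short of the obstacle

Reaction distance = 22.8000 × 1.9 = 43.320 m.
Braking distance = v²/(2a) = 519.840 / 9.700 = 53.592 m.
Total stopping distance = 43.320 + 53.592 = 96.912 m, vs 111 m available — it stops with 111 − 96.912 = 14.088 m to spare.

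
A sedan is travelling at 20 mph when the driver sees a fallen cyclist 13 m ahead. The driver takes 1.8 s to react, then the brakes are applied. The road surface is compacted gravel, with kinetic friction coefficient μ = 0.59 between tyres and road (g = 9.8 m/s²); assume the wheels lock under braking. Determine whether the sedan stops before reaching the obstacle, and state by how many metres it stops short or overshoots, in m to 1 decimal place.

20 mph × 0.44704 = 8.9408 m/s.
a = μg = 0.59 × 9.8 = 5.782 m/s².
Reaction distance = 8.9408 × 1.8 = 16.093 m.
Braking distance = v²/(2a) = 79.938 / 11.564 = 6.913 m.
Total stopping distance = 16.093 + 6.913 = 23.006 m, vs 13 m available — it cannot stop in time and overshoots by 23.006 − 13 = 10.006 m.

No — it overshoots by 10.0 m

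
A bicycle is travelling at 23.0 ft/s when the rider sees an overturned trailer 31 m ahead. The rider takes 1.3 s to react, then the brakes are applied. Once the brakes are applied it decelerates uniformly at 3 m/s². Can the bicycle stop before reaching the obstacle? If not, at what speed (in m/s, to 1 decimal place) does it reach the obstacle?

Yes — it stops about 13.7 m short of the obstacle, so it never reaches it

23 ft/s × 0.3048 = 7.0104 m/s.
Reaction distance = 7.0104 × 1.3 = 9.114 m.
Braking distance = v²/(2a) = 49.146 / 6.000 = 8.191 m.
Total stopping distance = 9.114 + 8.191 = 17.305 m, vs 31 m available — it stops with 31 − 17.305 = 13.695 m to spare.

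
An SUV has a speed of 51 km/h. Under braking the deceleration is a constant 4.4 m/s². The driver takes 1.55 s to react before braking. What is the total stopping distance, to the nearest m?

Total stopping distance ≈ 45 m

51 km/h ÷ 3.6 = 14.1667 m/s.
Reaction distance = v·t_r = 14.1667 × 1.55 = 21.958 m.
Braking distance = v²/(2a) = 14.1667² / (2 × 4.400) = 200.695 / 8.800 = 22.806 m.
Total = 21.958 + 22.806 = 44.764 m.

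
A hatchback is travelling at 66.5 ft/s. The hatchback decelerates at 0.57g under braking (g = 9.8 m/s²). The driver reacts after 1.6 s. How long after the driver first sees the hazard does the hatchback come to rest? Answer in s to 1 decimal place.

66.5 ft/s × 0.3048 = 20.2692 m/s.
a = 0.57 × 9.8 = 5.586 m/s².
Braking time = v/a = 20.2692 / 5.586 = 3.629 s.
Total = 1.6 + 3.629 = 5.229 s.

Total time ≈ 5.2 s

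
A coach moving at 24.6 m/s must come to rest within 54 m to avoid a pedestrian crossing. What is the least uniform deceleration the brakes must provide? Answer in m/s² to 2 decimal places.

Required deceleration ≈ 5.60 m/s²

v² = 2a·d ⇒ a = v²/(2d) = 24.6000² / (2 × 54.000) = 605.160 / 108.000 = 5.6033 m/s².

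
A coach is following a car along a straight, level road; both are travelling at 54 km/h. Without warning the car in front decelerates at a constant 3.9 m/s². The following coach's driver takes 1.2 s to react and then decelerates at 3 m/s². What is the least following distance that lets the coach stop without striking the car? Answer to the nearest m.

Minimum gap ≈ 27 m

54 km/h ÷ 3.6 = 15.0000 m/s.
Leader travels v²/(2a_L) = 225.000 / 7.800 = 28.846 m before stopping.
Follower covers v·t_r = 15.0000 × 1.2 = 18.000 m while reacting, then v²/(2a_F) = 225.000 / 6.000 = 37.500 m while braking, for a total of 18.000 + 37.500 = 55.500 m.
Since a_F ≤ a_L and the follower starts braking later, the follower is never slower than the leader, so the closest approach is when both have stopped.
Minimum gap = 55.500 − 28.846 = 26.654 m.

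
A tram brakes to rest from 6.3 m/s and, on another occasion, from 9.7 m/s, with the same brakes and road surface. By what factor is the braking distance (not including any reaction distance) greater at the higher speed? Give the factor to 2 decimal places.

Factor ≈ 2.37

Braking distance d = v²/(2a), so with a fixed, d ∝ v².
Factor = (9.7/6.3)² = 1.5397² = 2.3707.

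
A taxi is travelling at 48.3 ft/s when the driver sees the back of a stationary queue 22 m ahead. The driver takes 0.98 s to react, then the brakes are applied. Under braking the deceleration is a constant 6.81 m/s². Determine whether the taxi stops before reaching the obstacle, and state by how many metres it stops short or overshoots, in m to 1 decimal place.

48.3 ft/s × 0.3048 = 14.7218 m/s.
Reaction distance = 14.7218 × 0.98 = 14.427 m.
Braking distance = v²/(2a) = 216.731 / 13.620 = 15.913 m.
Total stopping distance = 14.427 + 15.913 = 30.340 m, vs 22 m available — it cannot stop in time and overshoots by 30.340 − 22 = 8.340 m.

No — it overshoots by 8.3 m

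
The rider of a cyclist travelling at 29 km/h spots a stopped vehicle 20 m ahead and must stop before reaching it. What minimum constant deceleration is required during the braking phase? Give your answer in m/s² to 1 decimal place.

Required deceleration ≈ 1.6 m/s²

29 km/h ÷ 3.6 = 8.0556 m/s.
v² = 2a·d ⇒ a = v²/(2d) = 8.0556² / (2 × 20.000) = 64.893 / 40.000 = 1.6223 m/s².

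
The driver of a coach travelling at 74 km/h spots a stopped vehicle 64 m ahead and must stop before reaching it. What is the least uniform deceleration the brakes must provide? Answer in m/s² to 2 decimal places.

Required deceleration ≈ 3.30 m/s²

74 km/h ÷ 3.6 = 20.5556 m/s.
v² = 2a·d ⇒ a = v²/(2d) = 20.5556² / (2 × 64.000) = 422.533 / 128.000 = 3.3010 m/s².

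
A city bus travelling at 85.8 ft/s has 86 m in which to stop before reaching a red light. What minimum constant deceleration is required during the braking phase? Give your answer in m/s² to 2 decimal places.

Required deceleration ≈ 3.98 m/s²

85.8 ft/s × 0.3048 = 26.1518 m/s.
v² = 2a·d ⇒ a = v²/(2d) = 26.1518² / (2 × 86.000) = 683.917 / 172.000 = 3.9763 m/s².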